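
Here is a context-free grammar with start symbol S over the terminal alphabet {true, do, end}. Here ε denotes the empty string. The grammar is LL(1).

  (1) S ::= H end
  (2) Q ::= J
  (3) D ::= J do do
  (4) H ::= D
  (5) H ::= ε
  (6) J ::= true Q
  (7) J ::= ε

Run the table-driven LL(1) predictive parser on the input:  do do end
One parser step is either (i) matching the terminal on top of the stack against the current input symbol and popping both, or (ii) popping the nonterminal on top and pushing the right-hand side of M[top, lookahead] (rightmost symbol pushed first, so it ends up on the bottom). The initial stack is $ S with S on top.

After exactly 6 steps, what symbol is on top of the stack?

     Stack          Input        Action
  1  $ S            do do end $  expand S ::= H end
  2  $ end H        do do end $  expand H ::= D
  3  $ end D        do do end $  expand D ::= J do do
  4  $ end do do J  do do end $  expand J ::= ε
  5  $ end do do    do do end $  match do
  6  $ end do       do end $     match do
Stack after step 6: $ end (top = end).

end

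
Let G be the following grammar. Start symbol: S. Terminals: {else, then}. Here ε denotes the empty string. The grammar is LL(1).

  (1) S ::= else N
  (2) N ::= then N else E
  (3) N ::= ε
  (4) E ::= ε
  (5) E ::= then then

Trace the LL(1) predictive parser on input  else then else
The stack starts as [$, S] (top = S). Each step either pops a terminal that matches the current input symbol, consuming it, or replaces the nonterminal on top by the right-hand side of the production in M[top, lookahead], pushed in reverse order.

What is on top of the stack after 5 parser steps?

step 1: stack=$ S  input=else then else $  — expand S ::= else N
step 2: stack=$ N else  input=else then else $  — match else
step 3: stack=$ N  input=then else $  — expand N ::= then N else E
step 4: stack=$ E else N then  input=then else $  — match then
step 5: stack=$ E else N  input=else $  — expand N ::= ε
Stack after step 5: $ E else (top = else).

else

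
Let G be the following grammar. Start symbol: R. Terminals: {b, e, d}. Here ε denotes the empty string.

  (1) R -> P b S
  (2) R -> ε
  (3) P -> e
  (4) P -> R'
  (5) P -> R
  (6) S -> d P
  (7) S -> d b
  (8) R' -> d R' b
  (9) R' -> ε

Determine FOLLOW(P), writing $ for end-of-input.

FIRST(S) = {d}
FIRST(R') = {ε, d}
FIRST(R) = {ε, b, d, e}  (via P b S)
FIRST(P) = {ε, b, d, e}  (via R', R)
FOLLOW(R) includes $ since R is the start symbol.
FOLLOW(R): in P->R, the suffix after R is empty, so FOLLOW(R) ⊇ FOLLOW(P) = {$, b}. Thus FOLLOW(R) = {$, b}.
FOLLOW(S): in R->P b S, the suffix after S is empty, so FOLLOW(S) ⊇ FOLLOW(R) = {$, b}. Thus FOLLOW(S) = {$, b}.
FOLLOW(P): in R->P b S, P is followed by b S with FIRST {b}; in S->d P, the suffix after P is empty, so FOLLOW(P) ⊇ FOLLOW(S) = {$, b}. Thus FOLLOW(P) = {$, b}.
FOLLOW(R'): in P->R', the suffix after R' is empty, so FOLLOW(R') ⊇ FOLLOW(P) = {$, b}; in R'->d R' b, R' is followed by b with FIRST {b}. Thus FOLLOW(R') = {$, b}.

{$, b}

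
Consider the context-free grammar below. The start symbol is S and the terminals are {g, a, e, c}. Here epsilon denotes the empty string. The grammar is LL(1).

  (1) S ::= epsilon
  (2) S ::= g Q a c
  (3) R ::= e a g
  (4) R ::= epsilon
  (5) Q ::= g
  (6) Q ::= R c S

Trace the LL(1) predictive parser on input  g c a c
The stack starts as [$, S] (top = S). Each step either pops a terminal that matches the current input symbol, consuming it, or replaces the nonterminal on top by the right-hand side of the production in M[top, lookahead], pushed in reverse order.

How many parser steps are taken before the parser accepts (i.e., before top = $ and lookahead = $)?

step 1: stack=$ S  input=g c a c $  — expand S ::= g Q a c
step 2: stack=$ c a Q g  input=g c a c $  — match g
step 3: stack=$ c a Q  input=c a c $  — expand Q ::= R c S
step 4: stack=$ c a S c R  input=c a c $  — expand R ::= epsilon
step 5: stack=$ c a S c  input=c a c $  — match c
step 6: stack=$ c a S  input=a c $  — expand S ::= epsilon
step 7: stack=$ c a  input=a c $  — match a
step 8: stack=$ c  input=c $  — match c
Accept reached after 8 steps.

8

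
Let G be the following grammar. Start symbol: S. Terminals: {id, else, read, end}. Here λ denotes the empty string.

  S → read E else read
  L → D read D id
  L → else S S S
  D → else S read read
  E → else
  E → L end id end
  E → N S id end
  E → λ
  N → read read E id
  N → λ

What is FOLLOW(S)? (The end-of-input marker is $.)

{$, end, id, read}

FIRST(S): from S→read E else read we get {read}. So FIRST(S) = {read}.
FIRST(D): from D→else S read read we get {else}. So FIRST(D) = {else}.
FIRST(N): from N→read read E id we get {read}; from N→λ we get {λ}. So FIRST(N) = {λ, read}.
FIRST(L): from L→D read D id we get {else}; from L→else S S S we get {else}. So FIRST(L) = {else}.
FIRST(E): from E→else we get {else}; from E→L end id end we get {else}; from E→N S id end we get {read}; from E→λ we get {λ}. So FIRST(E) = {λ, else, read}.
FOLLOW(S) includes $ since S is the start symbol.
FOLLOW(L): in E→L end id end, L is followed by end id end with FIRST {end}. Thus FOLLOW(L) = {end}.
FOLLOW(S): in L→else S S S (occurrence 1), S is followed by S S with FIRST {read}; in L→else S S S (occurrence 2), S is followed by S with FIRST {read}; in L→else S S S (occurrence 3), the suffix after S is empty, so FOLLOW(S) ⊇ FOLLOW(L) = {end}; in D→else S read read, S is followed by read read with FIRST {read}; in E→N S id end, S is followed by id end with FIRST {id}. Thus FOLLOW(S) = {$, end, id, read}.
FOLLOW(D): in L→D read D id (occurrence 1), D is followed by read D id with FIRST {read}; in L→D read D id (occurrence 2), D is followed by id with FIRST {id}. Thus FOLLOW(D) = {id, read}.
FOLLOW(E): in S→read E else read, E is followed by else read with FIRST {else}; in N→read read E id, E is followed by id with FIRST {id}. Thus FOLLOW(E) = {else, id}.
FOLLOW(N): in E→N S id end, N is followed by S id end with FIRST {read}. Thus FOLLOW(N) = {read}.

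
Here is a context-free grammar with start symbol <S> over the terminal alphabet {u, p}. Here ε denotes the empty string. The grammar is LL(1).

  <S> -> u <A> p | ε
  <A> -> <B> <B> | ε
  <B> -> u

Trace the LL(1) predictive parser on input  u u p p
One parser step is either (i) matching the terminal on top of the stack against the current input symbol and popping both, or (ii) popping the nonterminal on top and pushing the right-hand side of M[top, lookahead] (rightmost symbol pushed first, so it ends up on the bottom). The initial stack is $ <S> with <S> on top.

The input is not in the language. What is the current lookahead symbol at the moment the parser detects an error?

     Stack        Input      Action
  1  $ <S>        u u p p $  expand <S> -> u <A> p
  2  $ p <A> u    u u p p $  match u
  3  $ p <A>      u p p $    expand <A> -> <B> <B>
  4  $ p <B> <B>  u p p $    expand <B> -> u
  5  $ p <B> u    u p p $    match u
  6  $ p <B>      p p $      error: M[<B>, p] is empty

p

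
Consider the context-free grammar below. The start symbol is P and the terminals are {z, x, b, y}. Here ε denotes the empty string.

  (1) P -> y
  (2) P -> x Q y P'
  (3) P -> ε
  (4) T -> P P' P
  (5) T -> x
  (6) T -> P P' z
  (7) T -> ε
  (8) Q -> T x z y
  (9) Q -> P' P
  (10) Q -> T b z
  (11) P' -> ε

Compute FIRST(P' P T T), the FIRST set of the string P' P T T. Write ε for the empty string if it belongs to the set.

{ε, x, y, z}

FIRST(P) = {ε, x, y}
FIRST(P') = {ε}
FIRST(T) = {ε, x, y, z}  (via P P' P, P P' z)
FIRST(Q) = {ε, b, x, y, z}  (via T x z y, P' P, T b z)
FIRST(P' P T T): take FIRST of each symbol in turn, carrying on past any symbol whose FIRST contains ε; result {ε, x, y, z}.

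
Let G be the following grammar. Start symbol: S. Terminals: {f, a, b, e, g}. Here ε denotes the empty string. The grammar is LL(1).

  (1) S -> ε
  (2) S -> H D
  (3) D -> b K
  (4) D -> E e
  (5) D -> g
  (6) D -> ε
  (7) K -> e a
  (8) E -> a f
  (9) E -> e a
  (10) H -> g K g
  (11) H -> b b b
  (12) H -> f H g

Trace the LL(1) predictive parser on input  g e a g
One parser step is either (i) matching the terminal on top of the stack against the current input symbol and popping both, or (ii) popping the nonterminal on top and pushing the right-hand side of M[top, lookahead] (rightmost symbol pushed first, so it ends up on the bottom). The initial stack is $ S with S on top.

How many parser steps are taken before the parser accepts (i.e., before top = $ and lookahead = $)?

8

     Stack      Input      Action
  1  $ S        g e a g $  expand S -> H D
  2  $ D H      g e a g $  expand H -> g K g
  3  $ D g K g  g e a g $  match g
  4  $ D g K    e a g $    expand K -> e a
  5  $ D g a e  e a g $    match e
  6  $ D g a    a g $      match a
  7  $ D g      g $        match g
  8  $ D        $          expand D -> ε
Accept reached after 8 steps.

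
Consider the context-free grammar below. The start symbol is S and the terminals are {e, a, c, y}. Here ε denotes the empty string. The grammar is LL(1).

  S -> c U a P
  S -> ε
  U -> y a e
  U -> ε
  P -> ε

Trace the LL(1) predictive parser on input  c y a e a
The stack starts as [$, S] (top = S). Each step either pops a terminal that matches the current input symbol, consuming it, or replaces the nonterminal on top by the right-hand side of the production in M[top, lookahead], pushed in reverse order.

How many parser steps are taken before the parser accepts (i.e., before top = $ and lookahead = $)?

     Stack        Input        Action
  1  $ S          c y a e a $  expand S -> c U a P
  2  $ P a U c    c y a e a $  match c
  3  $ P a U      y a e a $    expand U -> y a e
  4  $ P a e a y  y a e a $    match y
  5  $ P a e a    a e a $      match a
  6  $ P a e      e a $        match e
  7  $ P a        a $          match a
  8  $ P          $            expand P -> ε
Accept reached after 8 steps.

8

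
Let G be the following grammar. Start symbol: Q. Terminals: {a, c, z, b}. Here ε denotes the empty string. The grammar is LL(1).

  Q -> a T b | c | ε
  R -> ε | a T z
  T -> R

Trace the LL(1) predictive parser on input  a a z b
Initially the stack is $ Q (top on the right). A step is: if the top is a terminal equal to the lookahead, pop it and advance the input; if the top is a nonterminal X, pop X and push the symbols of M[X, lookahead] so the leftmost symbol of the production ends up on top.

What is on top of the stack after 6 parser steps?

R

step 1: stack=$ Q  input=a a z b $  — expand Q -> a T b
step 2: stack=$ b T a  input=a a z b $  — match a
step 3: stack=$ b T  input=a z b $  — expand T -> R
step 4: stack=$ b R  input=a z b $  — expand R -> a T z
step 5: stack=$ b z T a  input=a z b $  — match a
step 6: stack=$ b z T  input=z b $  — expand T -> R
Stack after step 6: $ b z R (top = R).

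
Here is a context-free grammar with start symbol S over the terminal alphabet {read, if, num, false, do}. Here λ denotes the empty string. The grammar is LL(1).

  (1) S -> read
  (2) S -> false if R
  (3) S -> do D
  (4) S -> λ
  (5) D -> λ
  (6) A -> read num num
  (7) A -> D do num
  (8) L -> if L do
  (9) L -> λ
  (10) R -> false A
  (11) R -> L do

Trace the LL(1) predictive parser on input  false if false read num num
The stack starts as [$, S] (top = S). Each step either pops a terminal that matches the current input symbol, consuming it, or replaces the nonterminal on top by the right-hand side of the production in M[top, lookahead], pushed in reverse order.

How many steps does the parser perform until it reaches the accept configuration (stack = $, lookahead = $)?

9

step 1: stack=$ S  input=false if false read num num $  — expand S -> false if R
step 2: stack=$ R if false  input=false if false read num num $  — match false
step 3: stack=$ R if  input=if false read num num $  — match if
step 4: stack=$ R  input=false read num num $  — expand R -> false A
step 5: stack=$ A false  input=false read num num $  — match false
step 6: stack=$ A  input=read num num $  — expand A -> read num num
step 7: stack=$ num num read  input=read num num $  — match read
step 8: stack=$ num num  input=num num $  — match num
step 9: stack=$ num  input=num $  — match num
Accept reached after 9 steps.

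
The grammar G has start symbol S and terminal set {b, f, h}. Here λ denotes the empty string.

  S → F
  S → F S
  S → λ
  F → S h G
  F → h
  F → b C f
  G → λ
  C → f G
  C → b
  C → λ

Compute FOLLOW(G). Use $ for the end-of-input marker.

{$, b, f, h}

FIRST(G): from G→λ we get {λ}. So FIRST(G) = {λ}.
FIRST(C): from C→f G we get {f}; from C→b we get {b}; from C→λ we get {λ}. So FIRST(C) = {λ, b, f}.
FIRST(S): from S→F we get {b, h}; from S→F S we get {b, h}; from S→λ we get {λ}. So FIRST(S) = {λ, b, h}.
FIRST(F): from F→S h G we get {b, h}; from F→h we get {h}; from F→b C f we get {b}. So FIRST(F) = {b, h}.
FOLLOW(S) includes $ since S is the start symbol.
FOLLOW(S): in S→F S, the suffix after S is empty (adds nothing new); in F→S h G, S is followed by h G with FIRST {h}. Thus FOLLOW(S) = {$, h}.
FOLLOW(F): in S→F, the suffix after F is empty, so FOLLOW(F) ⊇ FOLLOW(S) = {$, h}; in S→F S, F is followed by S with FIRST {λ, b, h}; in S→F S, the suffix after F is nullable, so FOLLOW(F) ⊇ FOLLOW(S) = {$, h}. Thus FOLLOW(F) = {$, b, h}.
FOLLOW(C): in F→b C f, C is followed by f with FIRST {f}. Thus FOLLOW(C) = {f}.
FOLLOW(G): in F→S h G, the suffix after G is empty, so FOLLOW(G) ⊇ FOLLOW(F) = {$, b, h}; in C→f G, the suffix after G is empty, so FOLLOW(G) ⊇ FOLLOW(C) = {f}. Thus FOLLOW(G) = {$, b, f, h}.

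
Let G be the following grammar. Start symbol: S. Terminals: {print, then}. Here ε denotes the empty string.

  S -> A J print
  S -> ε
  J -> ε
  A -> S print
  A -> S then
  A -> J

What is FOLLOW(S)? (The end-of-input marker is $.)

FIRST(J): from J->ε we get {ε}. So FIRST(J) = {ε}.
FIRST(S): from S->A J print we get {print, then}; from S->ε we get {ε}. So FIRST(S) = {ε, print, then}.
FIRST(A): from A->S print we get {print, then}; from A->S then we get {print, then}; from A->J we get {ε}. So FIRST(A) = {ε, print, then}.
FOLLOW(S) includes $ since S is the start symbol.
FOLLOW(S): in A->S print, S is followed by print with FIRST {print}; in A->S then, S is followed by then with FIRST {then}. Thus FOLLOW(S) = {$, print, then}.
FOLLOW(A): in S->A J print, A is followed by J print with FIRST {print}. Thus FOLLOW(A) = {print}.
FOLLOW(J): in S->A J print, J is followed by print with FIRST {print}; in A->J, the suffix after J is empty, so FOLLOW(J) ⊇ FOLLOW(A) = {print}. Thus FOLLOW(J) = {print}.

{$, print, then}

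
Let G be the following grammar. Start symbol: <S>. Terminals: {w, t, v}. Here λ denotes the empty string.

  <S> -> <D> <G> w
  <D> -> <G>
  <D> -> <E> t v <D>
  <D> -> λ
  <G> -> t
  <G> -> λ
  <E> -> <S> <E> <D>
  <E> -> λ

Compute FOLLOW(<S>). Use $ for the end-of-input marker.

{$, t, w}

FIRST(<G>): from <G>->t we get {t}; from <G>->λ we get {λ}. So FIRST(<G>) = {λ, t}.
FIRST(<S>): from <S>-><D> <G> w we get {t, w}. So FIRST(<S>) = {t, w}.
FIRST(<E>): from <E>-><S> <E> <D> we get {t, w}; from <E>->λ we get {λ}. So FIRST(<E>) = {λ, t, w}.
FIRST(<D>): from <D>-><G> we get {λ, t}; from <D>-><E> t v <D> we get {t, w}; from <D>->λ we get {λ}. So FIRST(<D>) = {λ, t, w}.
FOLLOW(<S>) includes $ since <S> is the start symbol.
FOLLOW(<E>): in <D>-><E> t v <D>, <E> is followed by t v <D> with FIRST {t}; in <E>-><S> <E> <D>, <E> is followed by <D> with FIRST {λ, t, w}; in <E>-><S> <E> <D>, the suffix after <E> is nullable (adds nothing new). Thus FOLLOW(<E>) = {t, w}.
FOLLOW(<S>): in <E>-><S> <E> <D>, <S> is followed by <E> <D> with FIRST {λ, t, w}; in <E>-><S> <E> <D>, the suffix after <S> is nullable, so FOLLOW(<S>) ⊇ FOLLOW(<E>) = {t, w}. Thus FOLLOW(<S>) = {$, t, w}.
FOLLOW(<D>): in <S>-><D> <G> w, <D> is followed by <G> w with FIRST {t, w}; in <D>-><E> t v <D>, the suffix after <D> is empty (adds nothing new); in <E>-><S> <E> <D>, the suffix after <D> is empty, so FOLLOW(<D>) ⊇ FOLLOW(<E>) = {t, w}. Thus FOLLOW(<D>) = {t, w}.
FOLLOW(<G>): in <S>-><D> <G> w, <G> is followed by w with FIRST {w}; in <D>-><G>, the suffix after <G> is empty, so FOLLOW(<G>) ⊇ FOLLOW(<D>) = {t, w}. Thus FOLLOW(<G>) = {t, w}.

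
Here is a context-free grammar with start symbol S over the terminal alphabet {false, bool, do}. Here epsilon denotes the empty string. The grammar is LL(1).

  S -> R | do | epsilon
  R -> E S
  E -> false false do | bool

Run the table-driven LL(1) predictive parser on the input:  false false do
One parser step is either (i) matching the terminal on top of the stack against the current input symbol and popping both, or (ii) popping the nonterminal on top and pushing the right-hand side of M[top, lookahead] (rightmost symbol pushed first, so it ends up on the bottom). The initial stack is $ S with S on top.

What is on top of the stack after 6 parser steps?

     Stack               Input             Action
  1  $ S                 false false do $  expand S -> R
  2  $ R                 false false do $  expand R -> E S
  3  $ S E               false false do $  expand E -> false false do
  4  $ S do false false  false false do $  match false
  5  $ S do false        false do $        match false
  6  $ S do              do $              match do
Stack after step 6: $ S (top = S).

S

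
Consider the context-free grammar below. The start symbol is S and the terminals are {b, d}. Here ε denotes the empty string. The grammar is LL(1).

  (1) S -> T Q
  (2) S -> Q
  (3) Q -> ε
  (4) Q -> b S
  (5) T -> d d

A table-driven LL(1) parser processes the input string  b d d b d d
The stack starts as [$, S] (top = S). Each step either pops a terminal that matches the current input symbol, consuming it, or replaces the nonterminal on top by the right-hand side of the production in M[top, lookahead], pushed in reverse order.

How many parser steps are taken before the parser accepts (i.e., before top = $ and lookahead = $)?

step 1: stack=$ S  input=b d d b d d $  — expand S -> Q
step 2: stack=$ Q  input=b d d b d d $  — expand Q -> b S
step 3: stack=$ S b  input=b d d b d d $  — match b
step 4: stack=$ S  input=d d b d d $  — expand S -> T Q
step 5: stack=$ Q T  input=d d b d d $  — expand T -> d d
step 6: stack=$ Q d d  input=d d b d d $  — match d
step 7: stack=$ Q d  input=d b d d $  — match d
step 8: stack=$ Q  input=b d d $  — expand Q -> b S
step 9: stack=$ S b  input=b d d $  — match b
step 10: stack=$ S  input=d d $  — expand S -> T Q
step 11: stack=$ Q T  input=d d $  — expand T -> d d
step 12: stack=$ Q d d  input=d d $  — match d
step 13: stack=$ Q d  input=d $  — match d
step 14: stack=$ Q  input=$  — expand Q -> ε
Accept reached after 14 steps.

14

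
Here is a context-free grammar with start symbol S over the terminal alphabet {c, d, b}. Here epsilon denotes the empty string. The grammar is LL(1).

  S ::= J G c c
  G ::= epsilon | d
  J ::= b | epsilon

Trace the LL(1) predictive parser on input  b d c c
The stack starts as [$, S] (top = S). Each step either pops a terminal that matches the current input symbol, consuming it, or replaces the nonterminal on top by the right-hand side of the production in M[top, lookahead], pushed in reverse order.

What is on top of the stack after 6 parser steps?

c

step 1: stack=$ S  input=b d c c $  — expand S ::= J G c c
step 2: stack=$ c c G J  input=b d c c $  — expand J ::= b
step 3: stack=$ c c G b  input=b d c c $  — match b
step 4: stack=$ c c G  input=d c c $  — expand G ::= d
step 5: stack=$ c c d  input=d c c $  — match d
step 6: stack=$ c c  input=c c $  — match c
Stack after step 6: $ c (top = c).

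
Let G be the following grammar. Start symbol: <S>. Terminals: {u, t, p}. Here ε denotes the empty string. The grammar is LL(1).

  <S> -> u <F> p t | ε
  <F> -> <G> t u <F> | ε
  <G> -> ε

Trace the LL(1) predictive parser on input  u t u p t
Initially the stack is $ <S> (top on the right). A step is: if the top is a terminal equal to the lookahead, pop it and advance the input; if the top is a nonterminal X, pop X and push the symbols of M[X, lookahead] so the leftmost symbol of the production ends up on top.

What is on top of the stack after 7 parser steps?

p

     Stack              Input        Action
  1  $ <S>              u t u p t $  expand <S> -> u <F> p t
  2  $ t p <F> u        u t u p t $  match u
  3  $ t p <F>          t u p t $    expand <F> -> <G> t u <F>
  4  $ t p <F> u t <G>  t u p t $    expand <G> -> ε
  5  $ t p <F> u t      t u p t $    match t
  6  $ t p <F> u        u p t $      match u
  7  $ t p <F>          p t $        expand <F> -> ε
Stack after step 7: $ t p (top = p).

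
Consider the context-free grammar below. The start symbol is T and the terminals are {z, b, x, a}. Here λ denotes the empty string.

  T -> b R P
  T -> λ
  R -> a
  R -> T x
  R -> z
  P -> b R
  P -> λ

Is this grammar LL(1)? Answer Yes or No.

Yes

FIRST(T) = {λ, b}
FIRST(R) = {a, b, x, z}
FIRST(P) = {λ, b}
FOLLOW(T) = {$, x}
FOLLOW(R) = {$, b, x}
FOLLOW(P) = {$, x}
Each cell of M receives at most one production.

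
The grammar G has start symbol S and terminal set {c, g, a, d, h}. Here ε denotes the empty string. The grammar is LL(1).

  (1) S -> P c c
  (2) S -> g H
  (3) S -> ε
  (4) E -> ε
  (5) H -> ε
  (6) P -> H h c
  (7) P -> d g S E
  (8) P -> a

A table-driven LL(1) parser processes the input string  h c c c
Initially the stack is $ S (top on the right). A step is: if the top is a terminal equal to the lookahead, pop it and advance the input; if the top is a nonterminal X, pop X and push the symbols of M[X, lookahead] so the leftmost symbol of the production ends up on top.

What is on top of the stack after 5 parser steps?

step 1: stack=$ S  input=h c c c $  — expand S -> P c c
step 2: stack=$ c c P  input=h c c c $  — expand P -> H h c
step 3: stack=$ c c c h H  input=h c c c $  — expand H -> ε
step 4: stack=$ c c c h  input=h c c c $  — match h
step 5: stack=$ c c c  input=c c c $  — match c
Stack after step 5: $ c c (top = c).

c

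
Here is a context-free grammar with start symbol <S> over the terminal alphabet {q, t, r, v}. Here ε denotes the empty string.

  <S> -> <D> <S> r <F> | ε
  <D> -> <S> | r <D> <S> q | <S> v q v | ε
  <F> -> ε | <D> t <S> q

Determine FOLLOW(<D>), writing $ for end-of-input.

FIRST(<S>) = {ε, r, v}  (via <D> <S> r <F>)
FIRST(<D>) = {ε, r, v}  (via <S>, <S> v q v)
FIRST(<F>) = {ε, r, t, v}  (via <D> t <S> q)
FOLLOW(<S>) includes $ since <S> is the start symbol.
FOLLOW(<D>): in <S>-><D> <S> r <F>, <D> is followed by <S> r <F> with FIRST {r, v}; in <D>->r <D> <S> q, <D> is followed by <S> q with FIRST {q, r, v}; in <F>-><D> t <S> q, <D> is followed by t <S> q with FIRST {t}. Thus FOLLOW(<D>) = {q, r, t, v}.
FOLLOW(<S>): in <S>-><D> <S> r <F>, <S> is followed by r <F> with FIRST {r}; in <D>-><S>, the suffix after <S> is empty, so FOLLOW(<S>) ⊇ FOLLOW(<D>) = {q, r, t, v}; in <D>->r <D> <S> q, <S> is followed by q with FIRST {q}; in <D>-><S> v q v, <S> is followed by v q v with FIRST {v}; in <F>-><D> t <S> q, <S> is followed by q with FIRST {q}. Thus FOLLOW(<S>) = {$, q, r, t, v}.
FOLLOW(<F>): in <S>-><D> <S> r <F>, the suffix after <F> is empty, so FOLLOW(<F>) ⊇ FOLLOW(<S>) = {$, q, r, t, v}. Thus FOLLOW(<F>) = {$, q, r, t, v}.

{q, r, t, v}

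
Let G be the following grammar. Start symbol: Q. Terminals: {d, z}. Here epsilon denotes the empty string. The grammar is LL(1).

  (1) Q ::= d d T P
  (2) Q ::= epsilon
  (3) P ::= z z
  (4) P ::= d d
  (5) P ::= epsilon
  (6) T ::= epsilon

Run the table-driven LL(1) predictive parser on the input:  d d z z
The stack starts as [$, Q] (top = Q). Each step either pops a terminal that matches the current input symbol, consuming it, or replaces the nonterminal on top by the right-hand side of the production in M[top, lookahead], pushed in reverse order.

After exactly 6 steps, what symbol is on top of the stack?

z

step 1: stack=$ Q  input=d d z z $  — expand Q ::= d d T P
step 2: stack=$ P T d d  input=d d z z $  — match d
step 3: stack=$ P T d  input=d z z $  — match d
step 4: stack=$ P T  input=z z $  — expand T ::= epsilon
step 5: stack=$ P  input=z z $  — expand P ::= z z
step 6: stack=$ z z  input=z z $  — match z
Stack after step 6: $ z (top = z).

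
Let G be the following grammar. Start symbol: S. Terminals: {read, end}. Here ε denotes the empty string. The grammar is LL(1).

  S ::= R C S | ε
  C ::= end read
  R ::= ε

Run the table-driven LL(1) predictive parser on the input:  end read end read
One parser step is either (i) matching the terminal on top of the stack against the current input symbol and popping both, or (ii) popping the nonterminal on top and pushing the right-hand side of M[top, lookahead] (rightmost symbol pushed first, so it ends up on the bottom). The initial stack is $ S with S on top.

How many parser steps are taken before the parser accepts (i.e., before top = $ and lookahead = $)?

      Stack         Input                Action
   1  $ S           end read end read $  expand S ::= R C S
   2  $ S C R       end read end read $  expand R ::= ε
   3  $ S C         end read end read $  expand C ::= end read
   4  $ S read end  end read end read $  match end
   5  $ S read      read end read $      match read
   6  $ S           end read $           expand S ::= R C S
   7  $ S C R       end read $           expand R ::= ε
   8  $ S C         end read $           expand C ::= end read
   9  $ S read end  end read $           match end
  10  $ S read      read $               match read
  11  $ S           $                    expand S ::= ε
Accept reached after 11 steps.

11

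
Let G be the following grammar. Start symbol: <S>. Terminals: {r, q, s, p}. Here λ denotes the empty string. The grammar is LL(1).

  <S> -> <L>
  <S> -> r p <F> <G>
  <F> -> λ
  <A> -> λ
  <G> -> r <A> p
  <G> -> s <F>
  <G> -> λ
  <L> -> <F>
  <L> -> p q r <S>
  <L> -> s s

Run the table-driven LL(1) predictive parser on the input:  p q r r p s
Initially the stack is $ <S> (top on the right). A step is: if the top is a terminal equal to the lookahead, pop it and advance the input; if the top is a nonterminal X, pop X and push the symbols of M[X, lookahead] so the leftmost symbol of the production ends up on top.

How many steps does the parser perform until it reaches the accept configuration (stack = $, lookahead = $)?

12

      Stack          Input          Action
   1  $ <S>          p q r r p s $  expand <S> -> <L>
   2  $ <L>          p q r r p s $  expand <L> -> p q r <S>
   3  $ <S> r q p    p q r r p s $  match p
   4  $ <S> r q      q r r p s $    match q
   5  $ <S> r        r r p s $      match r
   6  $ <S>          r p s $        expand <S> -> r p <F> <G>
   7  $ <G> <F> p r  r p s $        match r
   8  $ <G> <F> p    p s $          match p
   9  $ <G> <F>      s $            expand <F> -> λ
  10  $ <G>          s $            expand <G> -> s <F>
  11  $ <F> s        s $            match s
  12  $ <F>          $              expand <F> -> λ
Accept reached after 12 steps.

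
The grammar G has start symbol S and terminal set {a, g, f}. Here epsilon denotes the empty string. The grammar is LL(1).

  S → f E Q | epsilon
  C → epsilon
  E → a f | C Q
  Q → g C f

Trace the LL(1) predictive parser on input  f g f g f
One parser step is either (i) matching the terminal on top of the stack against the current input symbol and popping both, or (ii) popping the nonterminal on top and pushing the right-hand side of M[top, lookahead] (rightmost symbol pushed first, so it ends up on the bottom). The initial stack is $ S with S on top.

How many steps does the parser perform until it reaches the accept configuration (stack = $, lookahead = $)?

12

step 1: stack=$ S  input=f g f g f $  — expand S → f E Q
step 2: stack=$ Q E f  input=f g f g f $  — match f
step 3: stack=$ Q E  input=g f g f $  — expand E → C Q
step 4: stack=$ Q Q C  input=g f g f $  — expand C → epsilon
step 5: stack=$ Q Q  input=g f g f $  — expand Q → g C f
step 6: stack=$ Q f C g  input=g f g f $  — match g
step 7: stack=$ Q f C  input=f g f $  — expand C → epsilon
step 8: stack=$ Q f  input=f g f $  — match f
step 9: stack=$ Q  input=g f $  — expand Q → g C f
step 10: stack=$ f C g  input=g f $  — match g
step 11: stack=$ f C  input=f $  — expand C → epsilon
step 12: stack=$ f  input=f $  — match f
Accept reached after 12 steps.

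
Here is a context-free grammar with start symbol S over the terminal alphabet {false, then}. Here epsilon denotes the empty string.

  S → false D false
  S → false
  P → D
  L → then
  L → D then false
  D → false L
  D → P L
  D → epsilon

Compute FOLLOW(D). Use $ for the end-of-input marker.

{false, then}

FIRST(S) = {false}
FIRST(P) = {epsilon, false, then}  (via D)
FIRST(L) = {false, then}  (via D then false)
FIRST(D) = {epsilon, false, then}  (via P L)
FOLLOW(S) includes $ since S is the start symbol.
FOLLOW(S): S appears on no right-hand side. Thus FOLLOW(S) = {$}.
FOLLOW(P): in D→P L, P is followed by L with FIRST {false, then}. Thus FOLLOW(P) = {false, then}.
FOLLOW(D): in S→false D false, D is followed by false with FIRST {false}; in P→D, the suffix after D is empty, so FOLLOW(D) ⊇ FOLLOW(P) = {false, then}; in L→D then false, D is followed by then false with FIRST {then}. Thus FOLLOW(D) = {false, then}.
FOLLOW(L): in D→false L, the suffix after L is empty, so FOLLOW(L) ⊇ FOLLOW(D) = {false, then}; in D→P L, the suffix after L is empty, so FOLLOW(L) ⊇ FOLLOW(D) = {false, then}. Thus FOLLOW(L) = {false, then}.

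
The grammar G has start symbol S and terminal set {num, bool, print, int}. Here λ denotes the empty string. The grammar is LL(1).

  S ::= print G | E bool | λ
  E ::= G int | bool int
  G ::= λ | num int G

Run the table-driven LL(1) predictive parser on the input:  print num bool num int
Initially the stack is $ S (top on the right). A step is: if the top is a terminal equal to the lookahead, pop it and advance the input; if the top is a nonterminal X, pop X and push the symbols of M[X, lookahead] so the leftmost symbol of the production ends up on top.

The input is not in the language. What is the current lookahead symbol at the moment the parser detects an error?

bool

step 1: stack=$ S  input=print num bool num int $  — expand S ::= print G
step 2: stack=$ G print  input=print num bool num int $  — match print
step 3: stack=$ G  input=num bool num int $  — expand G ::= num int G
step 4: stack=$ G int num  input=num bool num int $  — match num
step 5: stack=$ G int  input=bool num int $  — error: top is terminal int but lookahead is bool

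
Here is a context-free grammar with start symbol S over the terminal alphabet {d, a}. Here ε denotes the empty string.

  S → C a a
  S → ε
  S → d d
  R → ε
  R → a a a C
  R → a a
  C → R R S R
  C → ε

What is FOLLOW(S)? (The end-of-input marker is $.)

FIRST(R) = {ε, a}
FIRST(S) = {ε, a, d}  (via C a a)
FIRST(C) = {ε, a, d}  (via R R S R)
FOLLOW(S) includes $ since S is the start symbol.
FOLLOW(S): in C→R R S R, S is followed by R with FIRST {ε, a}; in C→R R S R, the suffix after S is nullable, so FOLLOW(S) ⊇ FOLLOW(C) = {a, d}. Thus FOLLOW(S) = {$, a, d}.
FOLLOW(R): in C→R R S R (occurrence 1), R is followed by R S R with FIRST {ε, a, d}; in C→R R S R (occurrence 1), the suffix after R is nullable, so FOLLOW(R) ⊇ FOLLOW(C) = {a, d}; in C→R R S R (occurrence 2), R is followed by S R with FIRST {ε, a, d}; in C→R R S R (occurrence 2), the suffix after R is nullable, so FOLLOW(R) ⊇ FOLLOW(C) = {a, d}; in C→R R S R (occurrence 3), the suffix after R is empty, so FOLLOW(R) ⊇ FOLLOW(C) = {a, d}. Thus FOLLOW(R) = {a, d}.
FOLLOW(C): in S→C a a, C is followed by a a with FIRST {a}; in R→a a a C, the suffix after C is empty, so FOLLOW(C) ⊇ FOLLOW(R) = {a, d}. Thus FOLLOW(C) = {a, d}.

{$, a, d}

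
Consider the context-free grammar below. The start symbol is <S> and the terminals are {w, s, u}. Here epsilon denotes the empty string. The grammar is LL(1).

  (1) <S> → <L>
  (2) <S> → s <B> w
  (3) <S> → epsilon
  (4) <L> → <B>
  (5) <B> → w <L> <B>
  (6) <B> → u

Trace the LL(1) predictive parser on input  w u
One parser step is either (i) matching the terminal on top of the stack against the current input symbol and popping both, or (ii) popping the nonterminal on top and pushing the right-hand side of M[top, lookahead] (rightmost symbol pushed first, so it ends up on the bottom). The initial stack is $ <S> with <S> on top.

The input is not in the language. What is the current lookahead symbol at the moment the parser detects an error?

$

step 1: stack=$ <S>  input=w u $  — expand <S> → <L>
step 2: stack=$ <L>  input=w u $  — expand <L> → <B>
step 3: stack=$ <B>  input=w u $  — expand <B> → w <L> <B>
step 4: stack=$ <B> <L> w  input=w u $  — match w
step 5: stack=$ <B> <L>  input=u $  — expand <L> → <B>
step 6: stack=$ <B> <B>  input=u $  — expand <B> → u
step 7: stack=$ <B> u  input=u $  — match u
step 8: stack=$ <B>  input=$  — error: M[<B>, $] is empty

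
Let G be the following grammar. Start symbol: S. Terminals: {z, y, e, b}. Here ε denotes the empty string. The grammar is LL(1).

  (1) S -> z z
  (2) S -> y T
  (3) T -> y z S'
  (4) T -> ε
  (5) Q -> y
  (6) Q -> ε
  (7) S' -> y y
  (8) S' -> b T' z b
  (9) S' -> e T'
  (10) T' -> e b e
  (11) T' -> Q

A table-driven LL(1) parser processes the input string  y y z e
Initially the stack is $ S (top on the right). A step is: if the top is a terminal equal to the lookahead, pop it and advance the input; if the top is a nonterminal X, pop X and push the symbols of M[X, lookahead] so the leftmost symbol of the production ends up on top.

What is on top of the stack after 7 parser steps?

step 1: stack=$ S  input=y y z e $  — expand S -> y T
step 2: stack=$ T y  input=y y z e $  — match y
step 3: stack=$ T  input=y z e $  — expand T -> y z S'
step 4: stack=$ S' z y  input=y z e $  — match y
step 5: stack=$ S' z  input=z e $  — match z
step 6: stack=$ S'  input=e $  — expand S' -> e T'
step 7: stack=$ T' e  input=e $  — match e
Stack after step 7: $ T' (top = T').

T'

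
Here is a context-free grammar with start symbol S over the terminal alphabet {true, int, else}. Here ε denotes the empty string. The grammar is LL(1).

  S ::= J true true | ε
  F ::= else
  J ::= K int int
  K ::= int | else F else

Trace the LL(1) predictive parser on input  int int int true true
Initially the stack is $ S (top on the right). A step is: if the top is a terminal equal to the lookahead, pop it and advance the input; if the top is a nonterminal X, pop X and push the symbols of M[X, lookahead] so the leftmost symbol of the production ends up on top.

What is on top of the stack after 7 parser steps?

step 1: stack=$ S  input=int int int true true $  — expand S ::= J true true
step 2: stack=$ true true J  input=int int int true true $  — expand J ::= K int int
step 3: stack=$ true true int int K  input=int int int true true $  — expand K ::= int
step 4: stack=$ true true int int int  input=int int int true true $  — match int
step 5: stack=$ true true int int  input=int int true true $  — match int
step 6: stack=$ true true int  input=int true true $  — match int
step 7: stack=$ true true  input=true true $  — match true
Stack after step 7: $ true (top = true).

true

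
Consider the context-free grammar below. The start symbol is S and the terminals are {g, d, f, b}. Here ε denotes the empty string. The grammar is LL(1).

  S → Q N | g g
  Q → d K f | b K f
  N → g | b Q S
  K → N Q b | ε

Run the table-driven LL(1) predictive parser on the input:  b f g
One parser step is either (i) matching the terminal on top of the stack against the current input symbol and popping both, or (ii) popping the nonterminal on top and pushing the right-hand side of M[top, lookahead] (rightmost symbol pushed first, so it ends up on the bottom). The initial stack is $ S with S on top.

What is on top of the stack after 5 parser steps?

N

step 1: stack=$ S  input=b f g $  — expand S → Q N
step 2: stack=$ N Q  input=b f g $  — expand Q → b K f
step 3: stack=$ N f K b  input=b f g $  — match b
step 4: stack=$ N f K  input=f g $  — expand K → ε
step 5: stack=$ N f  input=f g $  — match f
Stack after step 5: $ N (top = N).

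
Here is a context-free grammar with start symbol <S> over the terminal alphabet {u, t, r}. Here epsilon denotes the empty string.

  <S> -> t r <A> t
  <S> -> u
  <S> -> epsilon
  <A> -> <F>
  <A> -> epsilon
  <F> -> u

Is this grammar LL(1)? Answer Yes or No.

FIRST(<S>) = {epsilon, t, u}
FIRST(<A>) = {epsilon, u}
FIRST(<F>) = {u}
FOLLOW(<S>) = {$}
FOLLOW(<A>) = {t}
FOLLOW(<F>) = {t}
Each cell of M receives at most one production.

Yes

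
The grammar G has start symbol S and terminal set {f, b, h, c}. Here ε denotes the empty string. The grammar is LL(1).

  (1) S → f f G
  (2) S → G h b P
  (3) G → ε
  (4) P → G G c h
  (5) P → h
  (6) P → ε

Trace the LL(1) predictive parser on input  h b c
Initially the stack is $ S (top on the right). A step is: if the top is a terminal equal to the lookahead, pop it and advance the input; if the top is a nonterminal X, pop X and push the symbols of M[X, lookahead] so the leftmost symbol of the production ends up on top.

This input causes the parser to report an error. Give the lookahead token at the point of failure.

$

     Stack      Input    Action
  1  $ S        h b c $  expand S → G h b P
  2  $ P b h G  h b c $  expand G → ε
  3  $ P b h    h b c $  match h
  4  $ P b      b c $    match b
  5  $ P        c $      expand P → G G c h
  6  $ h c G G  c $      expand G → ε
  7  $ h c G    c $      expand G → ε
  8  $ h c      c $      match c
  9  $ h        $        error: top is terminal h but lookahead is $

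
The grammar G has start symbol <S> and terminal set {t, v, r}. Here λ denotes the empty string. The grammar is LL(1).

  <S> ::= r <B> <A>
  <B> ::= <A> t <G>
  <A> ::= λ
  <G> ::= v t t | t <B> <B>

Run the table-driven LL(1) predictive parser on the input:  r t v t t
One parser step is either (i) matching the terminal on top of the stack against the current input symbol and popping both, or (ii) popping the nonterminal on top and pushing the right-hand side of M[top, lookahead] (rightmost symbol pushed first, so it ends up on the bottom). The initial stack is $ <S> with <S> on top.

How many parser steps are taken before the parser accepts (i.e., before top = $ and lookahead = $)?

10

      Stack            Input        Action
   1  $ <S>            r t v t t $  expand <S> ::= r <B> <A>
   2  $ <A> <B> r      r t v t t $  match r
   3  $ <A> <B>        t v t t $    expand <B> ::= <A> t <G>
   4  $ <A> <G> t <A>  t v t t $    expand <A> ::= λ
   5  $ <A> <G> t      t v t t $    match t
   6  $ <A> <G>        v t t $      expand <G> ::= v t t
   7  $ <A> t t v      v t t $      match v
   8  $ <A> t t        t t $        match t
   9  $ <A> t          t $          match t
  10  $ <A>            $            expand <A> ::= λ
Accept reached after 10 steps.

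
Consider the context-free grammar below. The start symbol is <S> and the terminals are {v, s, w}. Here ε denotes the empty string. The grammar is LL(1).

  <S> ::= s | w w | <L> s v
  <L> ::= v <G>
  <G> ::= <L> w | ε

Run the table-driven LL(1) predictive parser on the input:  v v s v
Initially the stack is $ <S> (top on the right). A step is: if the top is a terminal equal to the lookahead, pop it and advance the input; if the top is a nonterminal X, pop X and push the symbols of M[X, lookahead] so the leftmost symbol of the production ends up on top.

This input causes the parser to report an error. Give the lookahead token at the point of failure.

     Stack          Input      Action
  1  $ <S>          v v s v $  expand <S> ::= <L> s v
  2  $ v s <L>      v v s v $  expand <L> ::= v <G>
  3  $ v s <G> v    v v s v $  match v
  4  $ v s <G>      v s v $    expand <G> ::= <L> w
  5  $ v s w <L>    v s v $    expand <L> ::= v <G>
  6  $ v s w <G> v  v s v $    match v
  7  $ v s w <G>    s v $      expand <G> ::= ε
  8  $ v s w        s v $      error: top is terminal w but lookahead is s

s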